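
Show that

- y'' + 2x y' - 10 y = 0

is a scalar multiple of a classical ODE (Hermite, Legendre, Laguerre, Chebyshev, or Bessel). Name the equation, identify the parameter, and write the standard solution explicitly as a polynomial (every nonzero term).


All three coefficients share the factor -1; dividing through by -1 gives  y'' - 2x y' + 10 y = 0.
This matches the Hermite equation y'' - 2x y' + 2n y = 0 with 2n = 10, so n = 5; the polynomial solution is H_5(x).
With y = sum_k a_k x^k, matching x^k gives (k+2)(k+1) a_{k+2} = 2(k - n) a_k = 2(k - 5) a_k. The right side vanishes at k = 5, so the series with the parity of 5 terminates at degree 5.
Standard normalization: leading coefficient of H_n is 2^n, so a_5 = 2^5 = 32. Work downward with a_k = (k+1)(k+2) a_{k+2} / (2(k - n)):
  a_3 = (4)(5)(32) / (2(3 - 5)) = 640/(-4) = -160
  a_1 = (2)(3)(-160) / (2(1 - 5)) = -960/(-8) = 120
Hence H_5(x) = 32 x^5 - 160 x^3 + 120 x.

H_5(x); series = 32 x^5 - 160 x^3 + 120 x


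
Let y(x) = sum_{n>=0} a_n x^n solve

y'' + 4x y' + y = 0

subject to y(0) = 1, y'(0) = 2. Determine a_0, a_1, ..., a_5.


Ansatz: y(x) = sum_{n>=0} a_n x^n, so y'(x) = sum_{n>=1} n a_n x^(n-1) and y''(x) = sum_{n>=2} n(n-1) a_n x^(n-2).
Substitute into P(x) y'' + Q(x) y' + R(x) y = 0 with P(x) = 1, Q(x) = 4x, R(x) = 1, and match powers of x.
Initial conditions: a_0 = 1, a_1 = 2.
Setting the coefficient of each power of x to zero and solving order by order (substituting the coefficients already found):
  x^0: 2 a_2 + a_0 = 0  ->  2 a_2 = -a_0 = -1  ->  a_2 = -1/2
  x^1: 6 a_3 + 5 a_1 = 0  ->  6 a_3 = -5 a_1 = -10  ->  a_3 = -5/3
  x^2: 12 a_4 + 9 a_2 = 0  ->  12 a_4 = -9 a_2 = 9/2  ->  a_4 = 3/8
  x^3: 20 a_5 + 13 a_3 = 0  ->  20 a_5 = -13 a_3 = 65/3  ->  a_5 = 13/12
Truncated series: y(x) = 1 + 2 x - (1/2) x^2 - (5/3) x^3 + (3/8) x^4 + (13/12) x^5 + O(x^6).

a_0 = 1; a_1 = 2; a_2 = -1/2; a_3 = -5/3; a_4 = 3/8; a_5 = 13/12


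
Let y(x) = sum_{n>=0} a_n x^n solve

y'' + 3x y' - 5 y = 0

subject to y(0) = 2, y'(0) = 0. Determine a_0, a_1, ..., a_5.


Ansatz: y(x) = sum_{n>=0} a_n x^n, so y'(x) = sum_{n>=1} n a_n x^(n-1) and y''(x) = sum_{n>=2} n(n-1) a_n x^(n-2).
Substitute into P(x) y'' + Q(x) y' + R(x) y = 0 with P(x) = 1, Q(x) = 3x, R(x) = -5, and match powers of x.
Initial conditions: a_0 = 2, a_1 = 0.
Setting the coefficient of each power of x to zero and solving order by order (substituting the coefficients already found):
  x^0: 2 a_2 - 5 a_0 = 0  ->  2 a_2 = 5 a_0 = 10  ->  a_2 = 5
  x^1: 6 a_3 - 2 a_1 = 0  ->  6 a_3 = 2 a_1 = 0  ->  a_3 = 0
  x^2: 12 a_4 + a_2 = 0  ->  12 a_4 = -a_2 = -5  ->  a_4 = -5/12
  x^3: 20 a_5 + 4 a_3 = 0  ->  20 a_5 = -4 a_3 = 0  ->  a_5 = 0
Truncated series: y(x) = 2 + 5 x^2 - (5/12) x^4 + O(x^6).

a_0 = 2; a_1 = 0; a_2 = 5; a_3 = 0; a_4 = -5/12; a_5 = 0


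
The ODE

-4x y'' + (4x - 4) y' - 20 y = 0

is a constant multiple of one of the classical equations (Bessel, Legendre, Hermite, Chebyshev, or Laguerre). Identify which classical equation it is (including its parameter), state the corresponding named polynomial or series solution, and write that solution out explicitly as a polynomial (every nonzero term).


All three coefficients share the factor -4; dividing through by -4 gives  x y'' + (1 - x) y' + 5 y = 0.
This matches the Laguerre equation x y'' + (1 - x) y' + n y = 0 with n = 5; the polynomial solution is L_5(x).
With y = sum_k a_k x^k, matching x^k gives (k+1)k a_{k+1} + (k+1) a_{k+1} - k a_k + n a_k = 0, i.e. (k+1)^2 a_{k+1} = (k - n) a_k = (k - 5) a_k. The right side vanishes at k = 5, so the series terminates at degree 5.
Standard normalization L_n(0) = 1 gives a_0 = 1. Work upward with a_{k+1} = (k - 5) a_k / (k+1)^2:
  a_1 = (0 - 5)(1) / 1^2 = -5/1 = -5
  a_2 = (1 - 5)(-5) / 2^2 = 20/4 = 5
  a_3 = (2 - 5)(5) / 3^2 = -15/9 = -5/3
  a_4 = (3 - 5)(-5/3) / 4^2 = (10/3)/16 = 5/24
  a_5 = (4 - 5)(5/24) / 5^2 = (-5/24)/25 = -1/120
Hence L_5(x) = -x^5/120 + 5 x^4/24 - 5 x^3/3 + 5 x^2 - 5 x + 1.

L_5(x); series = -x^5/120 + 5 x^4/24 - 5 x^3/3 + 5 x^2 - 5 x + 1


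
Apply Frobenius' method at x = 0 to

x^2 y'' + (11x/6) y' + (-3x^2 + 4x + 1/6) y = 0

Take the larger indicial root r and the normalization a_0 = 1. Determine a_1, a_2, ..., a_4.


Write in Frobenius form y'' + (p(x)/x) y' + (q(x)/x^2) y = 0:
  p(x) = 11/6,  q(x) = -3x^2 + 4x + 1/6.
Indicial equation: r(r-1) + (11/6) r + (1/6) = 0 -> roots r_1 = -1/3, r_2 = -1/2.
Take r = r_1 = -1/3. Let y(x) = x^r sum_{n>=0} a_n x^n with a_0 = 1.
Substitute y = x^r sum a_n x^n and match x^{r+n}. The recurrence is
  D(n) a_n + 4 a_{n-1} - 3 a_{n-2} = 0,  where D(n) = (r+n)(r+n-1) + (11/6)(r+n) + (1/6).
  a_n = [-4 a_{n-1} + 3 a_{n-2}] / D(n).
Since the indicial polynomial factors as (r - r_1)(r - r_2), D(n) = (r_1 + n - r_1)(r_1 + n - r_2) = n(n + 1/6).
Evaluating step by step (a_0 = 1):
  n = 1: D(1) = 1(1 + 1/6) = 7/6; numerator = -4(1) = -4; a_1 = (-4)/(7/6) = -24/7
  n = 2: D(2) = 2(2 + 1/6) = 13/3; numerator = -4(-24/7) + 3(1) = 117/7; a_2 = (117/7)/(13/3) = 27/7
  n = 3: D(3) = 3(3 + 1/6) = 19/2; numerator = -4(27/7) + 3(-24/7) = -180/7; a_3 = (-180/7)/(19/2) = -360/133
  n = 4: D(4) = 4(4 + 1/6) = 50/3; numerator = -4(-360/133) + 3(27/7) = 2979/133; a_4 = (2979/133)/(50/3) = 8937/6650

r = -1/3; a_0 = 1; a_1 = -24/7; a_2 = 27/7; a_3 = -360/133; a_4 = 8937/6650


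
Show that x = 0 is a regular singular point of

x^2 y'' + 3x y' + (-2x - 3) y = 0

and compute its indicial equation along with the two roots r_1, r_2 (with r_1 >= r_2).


Divide by x^2 to reach normal form y'' + P_1(x) y' + P_2(x) y = 0 with P_1(x) = 3/x and P_2(x) = -2/x - 3/x^2.
x = 0 is a singular point because the y'-coefficient 3/x has a pole at x = 0 and the y-coefficient -2/x - 3/x^2 has a pole at x = 0.
It is a regular singular point because x P_1(x) = p(x) = 3 and x^2 P_2(x) = q(x) = -2x - 3 are polynomials, hence analytic at x = 0.
p(0) = 3,  q(0) = -3.
Indicial equation: r(r-1) + p(0) r + q(0) = 0, i.e. r^2 + (p(0) - 1) r + q(0) = 0, i.e. r^2 + 2 r - 3 = 0.
Discriminant: (2)^2 - 4(-3) = 16, so r = (-2 ± 4)/2.
Solving: r_1 = 1, r_2 = -3.

indicial: r^2 + 2 r - 3 = 0; roots r_1 = 1, r_2 = -3


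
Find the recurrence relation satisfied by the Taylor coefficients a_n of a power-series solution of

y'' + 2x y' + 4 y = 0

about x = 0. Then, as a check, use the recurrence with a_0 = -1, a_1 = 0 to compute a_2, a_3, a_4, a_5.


Substitute y = sum_n a_n x^n.
y''(x) has coefficient (n+2)(n+1) a_{n+2} at x^n;
2 x y'(x) has coefficient 2 n a_n at x^n (shift);
4 y(x) has coefficient 4 a_n at x^n.
Matching x^n: (n+2)(n+1) a_{n+2} + (2n + 4) a_n = 0.
Thus a_{n+2} = (-2n - 4) / ((n+1)(n+2)) * a_n.

Check with a_0 = -1, a_1 = 0 (apply the recurrence for n = 0, 1, 2, 3): a_0 = -1, a_1 = 0, a_2 = 2, a_3 = 0, a_4 = -4/3, a_5 = 0.

a_(n+2) = (-2n - 4) / ((n+1)(n+2)) * a_n; check: a_0 = -1, a_1 = 0, a_2 = 2, a_3 = 0, a_4 = -4/3, a_5 = 0


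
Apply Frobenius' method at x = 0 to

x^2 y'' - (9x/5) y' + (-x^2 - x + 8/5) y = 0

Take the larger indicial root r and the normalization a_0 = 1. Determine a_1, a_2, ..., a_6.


Write in Frobenius form y'' + (p(x)/x) y' + (q(x)/x^2) y = 0:
  p(x) = -9/5,  q(x) = -x^2 - x + 8/5.
Indicial equation: r(r-1) + (-9/5) r + (8/5) = 0 -> roots r_1 = 2, r_2 = 4/5.
Take r = r_1 = 2. Let y(x) = x^r sum_{n>=0} a_n x^n with a_0 = 1.
Substitute y = x^r sum a_n x^n and match x^{r+n}. The recurrence is
  D(n) a_n - 1 a_{n-1} - 1 a_{n-2} = 0,  where D(n) = (r+n)(r+n-1) + (-9/5)(r+n) + (8/5).
  a_n = [1 a_{n-1} + 1 a_{n-2}] / D(n).
Since the indicial polynomial factors as (r - r_1)(r - r_2), D(n) = (r_1 + n - r_1)(r_1 + n - r_2) = n(n + 6/5).
Evaluating step by step (a_0 = 1):
  n = 1: D(1) = 1(1 + 6/5) = 11/5; numerator = 1(1) = 1; a_1 = (1)/(11/5) = 5/11
  n = 2: D(2) = 2(2 + 6/5) = 32/5; numerator = 1(5/11) + 1(1) = 16/11; a_2 = (16/11)/(32/5) = 5/22
  n = 3: D(3) = 3(3 + 6/5) = 63/5; numerator = 1(5/22) + 1(5/11) = 15/22; a_3 = (15/22)/(63/5) = 25/462
  n = 4: D(4) = 4(4 + 6/5) = 104/5; numerator = 1(25/462) + 1(5/22) = 65/231; a_4 = (65/231)/(104/5) = 25/1848
  n = 5: D(5) = 5(5 + 6/5) = 31; numerator = 1(25/1848) + 1(25/462) = 125/1848; a_5 = (125/1848)/(31) = 125/57288
  n = 6: D(6) = 6(6 + 6/5) = 216/5; numerator = 1(125/57288) + 1(25/1848) = 75/4774; a_6 = (75/4774)/(216/5) = 125/343728

r = 2; a_0 = 1; a_1 = 5/11; a_2 = 5/22; a_3 = 25/462; a_4 = 25/1848; a_5 = 125/57288; a_6 = 125/343728


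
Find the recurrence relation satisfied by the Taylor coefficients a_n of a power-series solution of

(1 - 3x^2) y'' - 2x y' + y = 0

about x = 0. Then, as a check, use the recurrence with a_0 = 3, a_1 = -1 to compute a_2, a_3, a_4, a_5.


Substitute y = sum_n a_n x^n.
(1 - 3 x^2) y'' contributes (n+2)(n+1) a_{n+2} - 3 n(n-1) a_n at x^n.
-2 x y'(x) contributes -2 n a_n at x^n.
y(x) contributes 1 a_n at x^n.
Matching x^n: (n+2)(n+1) a_{n+2} + (-3 n(n-1) - 2 n + 1) a_n = 0.
Thus a_{n+2} = (3 n(n-1) + 2 n - 1) / ((n+1)(n+2)) * a_n.

Check with a_0 = 3, a_1 = -1 (apply the recurrence for n = 0, 1, 2, 3): a_0 = 3, a_1 = -1, a_2 = -3/2, a_3 = -1/6, a_4 = -9/8, a_5 = -23/120.

a_(n+2) = (3 n(n-1) + 2 n - 1) / ((n+1)(n+2)) * a_n; check: a_0 = 3, a_1 = -1, a_2 = -3/2, a_3 = -1/6, a_4 = -9/8, a_5 = -23/120


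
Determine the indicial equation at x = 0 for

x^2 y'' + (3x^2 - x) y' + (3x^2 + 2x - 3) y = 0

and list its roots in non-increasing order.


Divide by x^2 to reach normal form y'' + P_1(x) y' + P_2(x) y = 0 with P_1(x) = 3 - 1/x and P_2(x) = 3 + 2/x - 3/x^2.
x = 0 is a singular point because the y'-coefficient 3 - 1/x has a pole at x = 0 and the y-coefficient 3 + 2/x - 3/x^2 has a pole at x = 0.
It is a regular singular point because x P_1(x) = p(x) = 3x - 1 and x^2 P_2(x) = q(x) = 3x^2 + 2x - 3 are polynomials, hence analytic at x = 0.
p(0) = -1,  q(0) = -3.
Indicial equation: r(r-1) + p(0) r + q(0) = 0, i.e. r^2 + (p(0) - 1) r + q(0) = 0, i.e. r^2 - 2 r - 3 = 0.
Discriminant: (-2)^2 - 4(-3) = 16, so r = (2 ± 4)/2.
Solving: r_1 = 3, r_2 = -1.

indicial: r^2 - 2 r - 3 = 0; roots r_1 = 3, r_2 = -1


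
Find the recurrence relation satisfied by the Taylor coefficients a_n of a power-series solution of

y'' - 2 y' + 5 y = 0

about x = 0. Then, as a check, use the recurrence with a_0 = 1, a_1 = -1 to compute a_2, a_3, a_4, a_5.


Substitute y = sum_n a_n x^n.
y''(x) has coefficient (n+2)(n+1) a_{n+2} at x^n;
-2 y'(x) has coefficient -2 (n+1) a_{n+1} at x^n;
5 y(x) has coefficient 5 a_n at x^n.
Matching x^n: (n+2)(n+1) a_{n+2} - 2 (n+1) a_{n+1} + 5 a_n = 0.
Thus a_{n+2} = [2 (n+1) a_{n+1} - 5 a_n] / ((n+1)(n+2)).

Check with a_0 = 1, a_1 = -1 (apply the recurrence for n = 0, 1, 2, 3): a_0 = 1, a_1 = -1, a_2 = -7/2, a_3 = -3/2, a_4 = 17/24, a_5 = 79/120.

a_(n+2) = [2 (n+1) a_(n+1) - 5 a_n] / ((n+1)(n+2)); check: a_0 = 1, a_1 = -1, a_2 = -7/2, a_3 = -3/2, a_4 = 17/24, a_5 = 79/120


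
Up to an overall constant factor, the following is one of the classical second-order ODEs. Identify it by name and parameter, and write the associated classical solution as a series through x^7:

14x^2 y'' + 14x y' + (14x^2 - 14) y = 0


All three coefficients share the factor 14; dividing through by 14 gives  x^2 y'' + x y' + (x^2 - 1) y = 0.
This matches the Bessel equation x^2 y'' + x y' + (x^2 - nu^2) y = 0 with nu^2 = 1, so nu = 1; the solution bounded at x = 0 is J_1(x).
Frobenius at x = 0: indicial roots ±nu; for r = nu the recurrence k(k + 2nu) c_k = -c_{k-2} gives the standard series J_nu(x) = sum_{k>=0} (-1)^k / (k! (k+nu)!) (x/2)^(2k+nu). Evaluate the first 4 terms:
  k = 0: (-1)^0 / (0! * 1! * 2^1) x^1 = 1/(1*1*2) x^1 = (1/2) x^1
  k = 1: (-1)^1 / (1! * 2! * 2^3) x^3 = -1/(1*2*8) x^3 = (-1/16) x^3
  k = 2: (-1)^2 / (2! * 3! * 2^5) x^5 = 1/(2*6*32) x^5 = (1/384) x^5
  k = 3: (-1)^3 / (3! * 4! * 2^7) x^7 = -1/(6*24*128) x^7 = (-1/18432) x^7
Hence J_1(x) = -x^7/18432 + x^5/384 - x^3/16 + x/2 + ....

J_1(x); series = -x^7/18432 + x^5/384 - x^3/16 + x/2


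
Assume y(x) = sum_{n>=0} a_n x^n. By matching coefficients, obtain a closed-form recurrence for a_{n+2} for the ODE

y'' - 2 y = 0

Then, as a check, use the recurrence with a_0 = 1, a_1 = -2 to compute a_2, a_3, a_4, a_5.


Substitute y = sum_n a_n x^n into y'' + (const) y = 0.
y''(x) = sum_{n>=0} (n+2)(n+1) a_{n+2} x^n.
The ODE becomes sum_n [(n+2)(n+1) a_{n+2} - 2 a_n] x^n = 0.
Setting each coefficient to zero gives the recurrence:
  (n+2)(n+1) a_{n+2} - 2 a_n = 0,
  a_{n+2} = 2 / ((n+1)(n+2)) a_n.

Check with a_0 = 1, a_1 = -2 (apply the recurrence for n = 0, 1, 2, 3): a_0 = 1, a_1 = -2, a_2 = 1, a_3 = -2/3, a_4 = 1/6, a_5 = -1/15.

a_{n+2} = 2/((n+1)(n+2)) * a_n; check: a_0 = 1, a_1 = -2, a_2 = 1, a_3 = -2/3, a_4 = 1/6, a_5 = -1/15


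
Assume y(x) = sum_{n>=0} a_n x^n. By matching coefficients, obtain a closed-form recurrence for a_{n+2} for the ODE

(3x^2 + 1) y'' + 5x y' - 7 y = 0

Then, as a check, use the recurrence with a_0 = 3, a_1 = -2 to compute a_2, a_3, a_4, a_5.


Substitute y = sum_n a_n x^n.
(1 + 3 x^2) y'' contributes (n+2)(n+1) a_{n+2} + 3 n(n-1) a_n at x^n.
5 x y'(x) contributes 5 n a_n at x^n.
-7 y(x) contributes -7 a_n at x^n.
Matching x^n: (n+2)(n+1) a_{n+2} + (3 n(n-1) + 5 n - 7) a_n = 0.
Thus a_{n+2} = (-3 n(n-1) - 5 n + 7) / ((n+1)(n+2)) * a_n.

Check with a_0 = 3, a_1 = -2 (apply the recurrence for n = 0, 1, 2, 3): a_0 = 3, a_1 = -2, a_2 = 21/2, a_3 = -2/3, a_4 = -63/8, a_5 = 13/15.

a_(n+2) = (-3 n(n-1) - 5 n + 7) / ((n+1)(n+2)) * a_n; check: a_0 = 3, a_1 = -2, a_2 = 21/2, a_3 = -2/3, a_4 = -63/8, a_5 = 13/15


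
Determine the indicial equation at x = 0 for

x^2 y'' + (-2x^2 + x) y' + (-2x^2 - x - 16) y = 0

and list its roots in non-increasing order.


Divide by x^2 to reach normal form y'' + P_1(x) y' + P_2(x) y = 0 with P_1(x) = -2 + 1/x and P_2(x) = -2 - 1/x - 16/x^2.
x = 0 is a singular point because the y'-coefficient -2 + 1/x has a pole at x = 0 and the y-coefficient -2 - 1/x - 16/x^2 has a pole at x = 0.
It is a regular singular point because x P_1(x) = p(x) = 1 - 2x and x^2 P_2(x) = q(x) = -2x^2 - x - 16 are polynomials, hence analytic at x = 0.
p(0) = 1,  q(0) = -16.
Indicial equation: r(r-1) + p(0) r + q(0) = 0, i.e. r^2 + (p(0) - 1) r + q(0) = 0, i.e. r^2 - 16 = 0.
Discriminant: (0)^2 - 4(-16) = 64, so r = (0 ± 8)/2.
Solving: r_1 = 4, r_2 = -4.

indicial: r^2 - 16 = 0; roots r_1 = 4, r_2 = -4


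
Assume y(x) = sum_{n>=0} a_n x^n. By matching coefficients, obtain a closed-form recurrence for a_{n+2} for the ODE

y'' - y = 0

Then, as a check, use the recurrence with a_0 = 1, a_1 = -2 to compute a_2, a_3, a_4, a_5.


Substitute y = sum_n a_n x^n into y'' + (const) y = 0.
y''(x) = sum_{n>=0} (n+2)(n+1) a_{n+2} x^n.
The ODE becomes sum_n [(n+2)(n+1) a_{n+2} - 1 a_n] x^n = 0.
Setting each coefficient to zero gives the recurrence:
  (n+2)(n+1) a_{n+2} - 1 a_n = 0,
  a_{n+2} = 1 / ((n+1)(n+2)) a_n.

Check with a_0 = 1, a_1 = -2 (apply the recurrence for n = 0, 1, 2, 3): a_0 = 1, a_1 = -2, a_2 = 1/2, a_3 = -1/3, a_4 = 1/24, a_5 = -1/60.

a_{n+2} = 1/((n+1)(n+2)) * a_n; check: a_0 = 1, a_1 = -2, a_2 = 1/2, a_3 = -1/3, a_4 = 1/24, a_5 = -1/60


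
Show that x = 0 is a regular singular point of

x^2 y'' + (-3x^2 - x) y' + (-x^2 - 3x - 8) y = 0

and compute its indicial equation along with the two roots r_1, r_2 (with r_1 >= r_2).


Divide by x^2 to reach normal form y'' + P_1(x) y' + P_2(x) y = 0 with P_1(x) = -3 - 1/x and P_2(x) = -1 - 3/x - 8/x^2.
x = 0 is a singular point because the y'-coefficient -3 - 1/x has a pole at x = 0 and the y-coefficient -1 - 3/x - 8/x^2 has a pole at x = 0.
It is a regular singular point because x P_1(x) = p(x) = -3x - 1 and x^2 P_2(x) = q(x) = -x^2 - 3x - 8 are polynomials, hence analytic at x = 0.
p(0) = -1,  q(0) = -8.
Indicial equation: r(r-1) + p(0) r + q(0) = 0, i.e. r^2 + (p(0) - 1) r + q(0) = 0, i.e. r^2 - 2 r - 8 = 0.
Discriminant: (-2)^2 - 4(-8) = 36, so r = (2 ± 6)/2.
Solving: r_1 = 4, r_2 = -2.

indicial: r^2 - 2 r - 8 = 0; roots r_1 = 4, r_2 = -2


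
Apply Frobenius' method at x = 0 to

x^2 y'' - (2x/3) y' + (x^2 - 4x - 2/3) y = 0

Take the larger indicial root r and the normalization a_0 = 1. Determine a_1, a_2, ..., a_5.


Write in Frobenius form y'' + (p(x)/x) y' + (q(x)/x^2) y = 0:
  p(x) = -2/3,  q(x) = x^2 - 4x - 2/3.
Indicial equation: r(r-1) + (-2/3) r + (-2/3) = 0 -> roots r_1 = 2, r_2 = -1/3.
Take r = r_1 = 2. Let y(x) = x^r sum_{n>=0} a_n x^n with a_0 = 1.
Substitute y = x^r sum a_n x^n and match x^{r+n}. The recurrence is
  D(n) a_n - 4 a_{n-1} + 1 a_{n-2} = 0,  where D(n) = (r+n)(r+n-1) + (-2/3)(r+n) + (-2/3).
  a_n = [4 a_{n-1} - 1 a_{n-2}] / D(n).
Since the indicial polynomial factors as (r - r_1)(r - r_2), D(n) = (r_1 + n - r_1)(r_1 + n - r_2) = n(n + 7/3).
Evaluating step by step (a_0 = 1):
  n = 1: D(1) = 1(1 + 7/3) = 10/3; numerator = 4(1) = 4; a_1 = (4)/(10/3) = 6/5
  n = 2: D(2) = 2(2 + 7/3) = 26/3; numerator = 4(6/5) - 1(1) = 19/5; a_2 = (19/5)/(26/3) = 57/130
  n = 3: D(3) = 3(3 + 7/3) = 16; numerator = 4(57/130) - 1(6/5) = 36/65; a_3 = (36/65)/(16) = 9/260
  n = 4: D(4) = 4(4 + 7/3) = 76/3; numerator = 4(9/260) - 1(57/130) = -3/10; a_4 = (-3/10)/(76/3) = -9/760
  n = 5: D(5) = 5(5 + 7/3) = 110/3; numerator = 4(-9/760) - 1(9/260) = -81/988; a_5 = (-81/988)/(110/3) = -243/108680

r = 2; a_0 = 1; a_1 = 6/5; a_2 = 57/130; a_3 = 9/260; a_4 = -9/760; a_5 = -243/108680


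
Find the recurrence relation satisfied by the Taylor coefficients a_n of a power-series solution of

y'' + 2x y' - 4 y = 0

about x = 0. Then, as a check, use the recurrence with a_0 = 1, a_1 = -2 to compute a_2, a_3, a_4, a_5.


Substitute y = sum_n a_n x^n.
y''(x) has coefficient (n+2)(n+1) a_{n+2} at x^n;
2 x y'(x) has coefficient 2 n a_n at x^n (shift);
-4 y(x) has coefficient -4 a_n at x^n.
Matching x^n: (n+2)(n+1) a_{n+2} + (2n - 4) a_n = 0.
Thus a_{n+2} = (-2n + 4) / ((n+1)(n+2)) * a_n.

Check with a_0 = 1, a_1 = -2 (apply the recurrence for n = 0, 1, 2, 3): a_0 = 1, a_1 = -2, a_2 = 2, a_3 = -2/3, a_4 = 0, a_5 = 1/15.

a_(n+2) = (-2n + 4) / ((n+1)(n+2)) * a_n; check: a_0 = 1, a_1 = -2, a_2 = 2, a_3 = -2/3, a_4 = 0, a_5 = 1/15


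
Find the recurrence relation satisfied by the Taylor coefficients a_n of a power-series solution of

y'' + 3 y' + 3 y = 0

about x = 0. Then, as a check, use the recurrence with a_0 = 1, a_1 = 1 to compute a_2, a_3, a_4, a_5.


Substitute y = sum_n a_n x^n.
y''(x) has coefficient (n+2)(n+1) a_{n+2} at x^n;
3 y'(x) has coefficient 3 (n+1) a_{n+1} at x^n;
3 y(x) has coefficient 3 a_n at x^n.
Matching x^n: (n+2)(n+1) a_{n+2} + 3 (n+1) a_{n+1} + 3 a_n = 0.
Thus a_{n+2} = [-3 (n+1) a_{n+1} - 3 a_n] / ((n+1)(n+2)).

Check with a_0 = 1, a_1 = 1 (apply the recurrence for n = 0, 1, 2, 3): a_0 = 1, a_1 = 1, a_2 = -3, a_3 = 5/2, a_4 = -9/8, a_5 = 3/10.

a_(n+2) = [-3 (n+1) a_(n+1) - 3 a_n] / ((n+1)(n+2)); check: a_0 = 1, a_1 = 1, a_2 = -3, a_3 = 5/2, a_4 = -9/8, a_5 = 3/10


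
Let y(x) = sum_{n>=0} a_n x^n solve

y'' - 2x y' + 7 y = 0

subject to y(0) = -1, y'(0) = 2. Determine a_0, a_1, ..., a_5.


Ansatz: y(x) = sum_{n>=0} a_n x^n, so y'(x) = sum_{n>=1} n a_n x^(n-1) and y''(x) = sum_{n>=2} n(n-1) a_n x^(n-2).
Substitute into P(x) y'' + Q(x) y' + R(x) y = 0 with P(x) = 1, Q(x) = -2x, R(x) = 7, and match powers of x.
Initial conditions: a_0 = -1, a_1 = 2.
Setting the coefficient of each power of x to zero and solving order by order (substituting the coefficients already found):
  x^0: 2 a_2 + 7 a_0 = 0  ->  2 a_2 = -7 a_0 = 7  ->  a_2 = 7/2
  x^1: 6 a_3 + 5 a_1 = 0  ->  6 a_3 = -5 a_1 = -10  ->  a_3 = -5/3
  x^2: 12 a_4 + 3 a_2 = 0  ->  12 a_4 = -3 a_2 = -21/2  ->  a_4 = -7/8
  x^3: 20 a_5 + a_3 = 0  ->  20 a_5 = -a_3 = 5/3  ->  a_5 = 1/12
Truncated series: y(x) = -1 + 2 x + (7/2) x^2 - (5/3) x^3 - (7/8) x^4 + (1/12) x^5 + O(x^6).

a_0 = -1; a_1 = 2; a_2 = 7/2; a_3 = -5/3; a_4 = -7/8; a_5 = 1/12


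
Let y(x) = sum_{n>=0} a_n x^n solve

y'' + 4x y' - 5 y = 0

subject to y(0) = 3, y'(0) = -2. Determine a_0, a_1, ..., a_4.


Ansatz: y(x) = sum_{n>=0} a_n x^n, so y'(x) = sum_{n>=1} n a_n x^(n-1) and y''(x) = sum_{n>=2} n(n-1) a_n x^(n-2).
Substitute into P(x) y'' + Q(x) y' + R(x) y = 0 with P(x) = 1, Q(x) = 4x, R(x) = -5, and match powers of x.
Initial conditions: a_0 = 3, a_1 = -2.
Setting the coefficient of each power of x to zero and solving order by order (substituting the coefficients already found):
  x^0: 2 a_2 - 5 a_0 = 0  ->  2 a_2 = 5 a_0 = 15  ->  a_2 = 15/2
  x^1: 6 a_3 - a_1 = 0  ->  6 a_3 = a_1 = -2  ->  a_3 = -1/3
  x^2: 12 a_4 + 3 a_2 = 0  ->  12 a_4 = -3 a_2 = -45/2  ->  a_4 = -15/8
Truncated series: y(x) = 3 - 2 x + (15/2) x^2 - (1/3) x^3 - (15/8) x^4 + O(x^5).

a_0 = 3; a_1 = -2; a_2 = 15/2; a_3 = -1/3; a_4 = -15/8


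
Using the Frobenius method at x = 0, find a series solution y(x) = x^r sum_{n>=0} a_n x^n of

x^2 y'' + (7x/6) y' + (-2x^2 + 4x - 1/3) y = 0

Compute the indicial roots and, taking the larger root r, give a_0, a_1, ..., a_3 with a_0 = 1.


Write in Frobenius form y'' + (p(x)/x) y' + (q(x)/x^2) y = 0:
  p(x) = 7/6,  q(x) = -2x^2 + 4x - 1/3.
Indicial equation: r(r-1) + (7/6) r + (-1/3) = 0 -> roots r_1 = 1/2, r_2 = -2/3.
Take r = r_1 = 1/2. Let y(x) = x^r sum_{n>=0} a_n x^n with a_0 = 1.
Substitute y = x^r sum a_n x^n and match x^{r+n}. The recurrence is
  D(n) a_n + 4 a_{n-1} - 2 a_{n-2} = 0,  where D(n) = (r+n)(r+n-1) + (7/6)(r+n) + (-1/3).
  a_n = [-4 a_{n-1} + 2 a_{n-2}] / D(n).
Since the indicial polynomial factors as (r - r_1)(r - r_2), D(n) = (r_1 + n - r_1)(r_1 + n - r_2) = n(n + 7/6).
Evaluating step by step (a_0 = 1):
  n = 1: D(1) = 1(1 + 7/6) = 13/6; numerator = -4(1) = -4; a_1 = (-4)/(13/6) = -24/13
  n = 2: D(2) = 2(2 + 7/6) = 19/3; numerator = -4(-24/13) + 2(1) = 122/13; a_2 = (122/13)/(19/3) = 366/247
  n = 3: D(3) = 3(3 + 7/6) = 25/2; numerator = -4(366/247) + 2(-24/13) = -2376/247; a_3 = (-2376/247)/(25/2) = -4752/6175

r = 1/2; a_0 = 1; a_1 = -24/13; a_2 = 366/247; a_3 = -4752/6175


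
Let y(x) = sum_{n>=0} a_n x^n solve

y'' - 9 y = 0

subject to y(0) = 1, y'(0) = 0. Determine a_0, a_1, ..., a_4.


Ansatz: y(x) = sum_{n>=0} a_n x^n, so y'(x) = sum_{n>=1} n a_n x^(n-1) and y''(x) = sum_{n>=2} n(n-1) a_n x^(n-2).
Substitute into P(x) y'' + Q(x) y' + R(x) y = 0 with P(x) = 1, Q(x) = 0, R(x) = -9, and match powers of x.
Initial conditions: a_0 = 1, a_1 = 0.
Setting the coefficient of each power of x to zero and solving order by order (substituting the coefficients already found):
  x^0: 2 a_2 - 9 a_0 = 0  ->  2 a_2 = 9 a_0 = 9  ->  a_2 = 9/2
  x^1: 6 a_3 - 9 a_1 = 0  ->  6 a_3 = 9 a_1 = 0  ->  a_3 = 0
  x^2: 12 a_4 - 9 a_2 = 0  ->  12 a_4 = 9 a_2 = 81/2  ->  a_4 = 27/8
Truncated series: y(x) = 1 + (9/2) x^2 + (27/8) x^4 + O(x^5).

a_0 = 1; a_1 = 0; a_2 = 9/2; a_3 = 0; a_4 = 27/8


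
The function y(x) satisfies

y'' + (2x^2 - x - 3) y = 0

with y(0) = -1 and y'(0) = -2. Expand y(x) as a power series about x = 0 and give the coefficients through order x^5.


Ansatz: y(x) = sum_{n>=0} a_n x^n, so y'(x) = sum_{n>=1} n a_n x^(n-1) and y''(x) = sum_{n>=2} n(n-1) a_n x^(n-2).
Substitute into P(x) y'' + Q(x) y' + R(x) y = 0 with P(x) = 1, Q(x) = 0, R(x) = 2x^2 - x - 3, and match powers of x.
Initial conditions: a_0 = -1, a_1 = -2.
Setting the coefficient of each power of x to zero and solving order by order (substituting the coefficients already found):
  x^0: 2 a_2 - 3 a_0 = 0  ->  2 a_2 = 3 a_0 = -3  ->  a_2 = -3/2
  x^1: 6 a_3 - 3 a_1 - a_0 = 0  ->  6 a_3 = 3 a_1 + a_0 = -7  ->  a_3 = -7/6
  x^2: 12 a_4 - 3 a_2 - a_1 + 2 a_0 = 0  ->  12 a_4 = 3 a_2 + a_1 - 2 a_0 = -9/2  ->  a_4 = -3/8
  x^3: 20 a_5 - 3 a_3 - a_2 + 2 a_1 = 0  ->  20 a_5 = 3 a_3 + a_2 - 2 a_1 = -1  ->  a_5 = -1/20
Truncated series: y(x) = -1 - 2 x - (3/2) x^2 - (7/6) x^3 - (3/8) x^4 - (1/20) x^5 + O(x^6).

a_0 = -1; a_1 = -2; a_2 = -3/2; a_3 = -7/6; a_4 = -3/8; a_5 = -1/20


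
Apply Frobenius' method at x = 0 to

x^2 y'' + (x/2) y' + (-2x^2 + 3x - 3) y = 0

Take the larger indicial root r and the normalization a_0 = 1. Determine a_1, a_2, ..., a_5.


Write in Frobenius form y'' + (p(x)/x) y' + (q(x)/x^2) y = 0:
  p(x) = 1/2,  q(x) = -2x^2 + 3x - 3.
Indicial equation: r(r-1) + (1/2) r + (-3) = 0 -> roots r_1 = 2, r_2 = -3/2.
Take r = r_1 = 2. Let y(x) = x^r sum_{n>=0} a_n x^n with a_0 = 1.
Substitute y = x^r sum a_n x^n and match x^{r+n}. The recurrence is
  D(n) a_n + 3 a_{n-1} - 2 a_{n-2} = 0,  where D(n) = (r+n)(r+n-1) + (1/2)(r+n) + (-3).
  a_n = [-3 a_{n-1} + 2 a_{n-2}] / D(n).
Since the indicial polynomial factors as (r - r_1)(r - r_2), D(n) = (r_1 + n - r_1)(r_1 + n - r_2) = n(n + 7/2).
Evaluating step by step (a_0 = 1):
  n = 1: D(1) = 1(1 + 7/2) = 9/2; numerator = -3(1) = -3; a_1 = (-3)/(9/2) = -2/3
  n = 2: D(2) = 2(2 + 7/2) = 11; numerator = -3(-2/3) + 2(1) = 4; a_2 = (4)/(11) = 4/11
  n = 3: D(3) = 3(3 + 7/2) = 39/2; numerator = -3(4/11) + 2(-2/3) = -80/33; a_3 = (-80/33)/(39/2) = -160/1287
  n = 4: D(4) = 4(4 + 7/2) = 30; numerator = -3(-160/1287) + 2(4/11) = 472/429; a_4 = (472/429)/(30) = 236/6435
  n = 5: D(5) = 5(5 + 7/2) = 85/2; numerator = -3(236/6435) + 2(-160/1287) = -2308/6435; a_5 = (-2308/6435)/(85/2) = -4616/546975

r = 2; a_0 = 1; a_1 = -2/3; a_2 = 4/11; a_3 = -160/1287; a_4 = 236/6435; a_5 = -4616/546975


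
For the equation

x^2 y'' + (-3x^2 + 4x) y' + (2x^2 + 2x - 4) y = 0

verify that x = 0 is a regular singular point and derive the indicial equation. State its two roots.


Divide by x^2 to reach normal form y'' + P_1(x) y' + P_2(x) y = 0 with P_1(x) = -3 + 4/x and P_2(x) = 2 + 2/x - 4/x^2.
x = 0 is a singular point because the y'-coefficient -3 + 4/x has a pole at x = 0 and the y-coefficient 2 + 2/x - 4/x^2 has a pole at x = 0.
It is a regular singular point because x P_1(x) = p(x) = 4 - 3x and x^2 P_2(x) = q(x) = 2x^2 + 2x - 4 are polynomials, hence analytic at x = 0.
p(0) = 4,  q(0) = -4.
Indicial equation: r(r-1) + p(0) r + q(0) = 0, i.e. r^2 + (p(0) - 1) r + q(0) = 0, i.e. r^2 + 3 r - 4 = 0.
Discriminant: (3)^2 - 4(-4) = 25, so r = (-3 ± 5)/2.
Solving: r_1 = 1, r_2 = -4.

indicial: r^2 + 3 r - 4 = 0; roots r_1 = 1, r_2 = -4


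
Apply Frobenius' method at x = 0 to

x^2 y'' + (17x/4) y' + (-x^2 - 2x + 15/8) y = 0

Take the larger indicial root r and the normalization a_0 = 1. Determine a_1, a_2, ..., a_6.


Write in Frobenius form y'' + (p(x)/x) y' + (q(x)/x^2) y = 0:
  p(x) = 17/4,  q(x) = -x^2 - 2x + 15/8.
Indicial equation: r(r-1) + (17/4) r + (15/8) = 0 -> roots r_1 = -3/4, r_2 = -5/2.
Take r = r_1 = -3/4. Let y(x) = x^r sum_{n>=0} a_n x^n with a_0 = 1.
Substitute y = x^r sum a_n x^n and match x^{r+n}. The recurrence is
  D(n) a_n - 2 a_{n-1} - 1 a_{n-2} = 0,  where D(n) = (r+n)(r+n-1) + (17/4)(r+n) + (15/8).
  a_n = [2 a_{n-1} + 1 a_{n-2}] / D(n).
Since the indicial polynomial factors as (r - r_1)(r - r_2), D(n) = (r_1 + n - r_1)(r_1 + n - r_2) = n(n + 7/4).
Evaluating step by step (a_0 = 1):
  n = 1: D(1) = 1(1 + 7/4) = 11/4; numerator = 2(1) = 2; a_1 = (2)/(11/4) = 8/11
  n = 2: D(2) = 2(2 + 7/4) = 15/2; numerator = 2(8/11) + 1(1) = 27/11; a_2 = (27/11)/(15/2) = 18/55
  n = 3: D(3) = 3(3 + 7/4) = 57/4; numerator = 2(18/55) + 1(8/11) = 76/55; a_3 = (76/55)/(57/4) = 16/165
  n = 4: D(4) = 4(4 + 7/4) = 23; numerator = 2(16/165) + 1(18/55) = 86/165; a_4 = (86/165)/(23) = 86/3795
  n = 5: D(5) = 5(5 + 7/4) = 135/4; numerator = 2(86/3795) + 1(16/165) = 36/253; a_5 = (36/253)/(135/4) = 16/3795
  n = 6: D(6) = 6(6 + 7/4) = 93/2; numerator = 2(16/3795) + 1(86/3795) = 118/3795; a_6 = (118/3795)/(93/2) = 236/352935

r = -3/4; a_0 = 1; a_1 = 8/11; a_2 = 18/55; a_3 = 16/165; a_4 = 86/3795; a_5 = 16/3795; a_6 = 236/352935


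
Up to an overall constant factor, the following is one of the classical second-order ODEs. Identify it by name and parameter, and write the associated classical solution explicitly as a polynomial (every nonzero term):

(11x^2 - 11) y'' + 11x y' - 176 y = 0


All three coefficients share the factor -11; dividing through by -11 gives  (1 - x^2) y'' - x y' + 16 y = 0.
This matches the Chebyshev equation (1 - x^2) y'' - x y' + n^2 y = 0 (note the -x y' term, not -2x y') with n^2 = 16, so n = 4; the polynomial solution is T_4(x).
With y = sum_k a_k x^k, matching x^k gives (k+2)(k+1) a_{k+2} = (k^2 - n^2) a_k = (k - 4)(k + 4) a_k. The right side vanishes at k = 4, so the series with the parity of 4 terminates at degree 4.
Standard normalization: leading coefficient of T_n is 2^(n-1), so a_4 = 2^3 = 8. Work downward with a_k = (k+1)(k+2) a_{k+2} / ((k - 4)(k + 4)):
  a_2 = (3)(4)(8) / ((2 - 4)(2 + 4)) = 96/(-12) = -8
  a_0 = (1)(2)(-8) / ((0 - 4)(0 + 4)) = -16/(-16) = 1
Hence T_4(x) = 8 x^4 - 8 x^2 + 1.

T_4(x); series = 8 x^4 - 8 x^2 + 1


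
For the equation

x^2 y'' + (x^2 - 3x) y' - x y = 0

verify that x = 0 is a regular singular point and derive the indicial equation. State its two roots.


Divide by x^2 to reach normal form y'' + P_1(x) y' + P_2(x) y = 0 with P_1(x) = 1 - 3/x and P_2(x) = -1/x.
x = 0 is a singular point because the y'-coefficient 1 - 3/x has a pole at x = 0 and the y-coefficient -1/x has a pole at x = 0.
It is a regular singular point because x P_1(x) = p(x) = x - 3 and x^2 P_2(x) = q(x) = -x are polynomials, hence analytic at x = 0.
p(0) = -3,  q(0) = 0.
Indicial equation: r(r-1) + p(0) r + q(0) = 0, i.e. r^2 + (p(0) - 1) r + q(0) = 0, i.e. r^2 - 4 r = 0.
Discriminant: (-4)^2 - 4(0) = 16, so r = (4 ± 4)/2.
Solving: r_1 = 4, r_2 = 0.

indicial: r^2 - 4 r = 0; roots r_1 = 4, r_2 = 0


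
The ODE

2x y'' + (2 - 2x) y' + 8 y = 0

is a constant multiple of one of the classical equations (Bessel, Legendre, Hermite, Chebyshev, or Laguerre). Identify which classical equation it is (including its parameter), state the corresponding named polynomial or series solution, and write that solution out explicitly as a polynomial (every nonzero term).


All three coefficients share the factor 2; dividing through by 2 gives  x y'' + (1 - x) y' + 4 y = 0.
This matches the Laguerre equation x y'' + (1 - x) y' + n y = 0 with n = 4; the polynomial solution is L_4(x).
With y = sum_k a_k x^k, matching x^k gives (k+1)k a_{k+1} + (k+1) a_{k+1} - k a_k + n a_k = 0, i.e. (k+1)^2 a_{k+1} = (k - n) a_k = (k - 4) a_k. The right side vanishes at k = 4, so the series terminates at degree 4.
Standard normalization L_n(0) = 1 gives a_0 = 1. Work upward with a_{k+1} = (k - 4) a_k / (k+1)^2:
  a_1 = (0 - 4)(1) / 1^2 = -4/1 = -4
  a_2 = (1 - 4)(-4) / 2^2 = 12/4 = 3
  a_3 = (2 - 4)(3) / 3^2 = -6/9 = -2/3
  a_4 = (3 - 4)(-2/3) / 4^2 = (2/3)/16 = 1/24
Hence L_4(x) = x^4/24 - 2 x^3/3 + 3 x^2 - 4 x + 1.

L_4(x); series = x^4/24 - 2 x^3/3 + 3 x^2 - 4 x + 1


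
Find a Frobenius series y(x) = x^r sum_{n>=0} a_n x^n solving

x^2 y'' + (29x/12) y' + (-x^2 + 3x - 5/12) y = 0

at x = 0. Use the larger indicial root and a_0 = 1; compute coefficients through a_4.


Write in Frobenius form y'' + (p(x)/x) y' + (q(x)/x^2) y = 0:
  p(x) = 29/12,  q(x) = -x^2 + 3x - 5/12.
Indicial equation: r(r-1) + (29/12) r + (-5/12) = 0 -> roots r_1 = 1/4, r_2 = -5/3.
Take r = r_1 = 1/4. Let y(x) = x^r sum_{n>=0} a_n x^n with a_0 = 1.
Substitute y = x^r sum a_n x^n and match x^{r+n}. The recurrence is
  D(n) a_n + 3 a_{n-1} - 1 a_{n-2} = 0,  where D(n) = (r+n)(r+n-1) + (29/12)(r+n) + (-5/12).
  a_n = [-3 a_{n-1} + 1 a_{n-2}] / D(n).
Since the indicial polynomial factors as (r - r_1)(r - r_2), D(n) = (r_1 + n - r_1)(r_1 + n - r_2) = n(n + 23/12).
Evaluating step by step (a_0 = 1):
  n = 1: D(1) = 1(1 + 23/12) = 35/12; numerator = -3(1) = -3; a_1 = (-3)/(35/12) = -36/35
  n = 2: D(2) = 2(2 + 23/12) = 47/6; numerator = -3(-36/35) + 1(1) = 143/35; a_2 = (143/35)/(47/6) = 858/1645
  n = 3: D(3) = 3(3 + 23/12) = 59/4; numerator = -3(858/1645) + 1(-36/35) = -4266/1645; a_3 = (-4266/1645)/(59/4) = -17064/97055
  n = 4: D(4) = 4(4 + 23/12) = 71/3; numerator = -3(-17064/97055) + 1(858/1645) = 101814/97055; a_4 = (101814/97055)/(71/3) = 4302/97055

r = 1/4; a_0 = 1; a_1 = -36/35; a_2 = 858/1645; a_3 = -17064/97055; a_4 = 4302/97055


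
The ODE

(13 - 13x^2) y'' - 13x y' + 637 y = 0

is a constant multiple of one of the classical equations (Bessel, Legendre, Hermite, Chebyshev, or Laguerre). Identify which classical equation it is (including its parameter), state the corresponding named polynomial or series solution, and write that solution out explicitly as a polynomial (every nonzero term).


All three coefficients share the factor 13; dividing through by 13 gives  (1 - x^2) y'' - x y' + 49 y = 0.
This matches the Chebyshev equation (1 - x^2) y'' - x y' + n^2 y = 0 (note the -x y' term, not -2x y') with n^2 = 49, so n = 7; the polynomial solution is T_7(x).
With y = sum_k a_k x^k, matching x^k gives (k+2)(k+1) a_{k+2} = (k^2 - n^2) a_k = (k - 7)(k + 7) a_k. The right side vanishes at k = 7, so the series with the parity of 7 terminates at degree 7.
Standard normalization: leading coefficient of T_n is 2^(n-1), so a_7 = 2^6 = 64. Work downward with a_k = (k+1)(k+2) a_{k+2} / ((k - 7)(k + 7)):
  a_5 = (6)(7)(64) / ((5 - 7)(5 + 7)) = 2688/(-24) = -112
  a_3 = (4)(5)(-112) / ((3 - 7)(3 + 7)) = -2240/(-40) = 56
  a_1 = (2)(3)(56) / ((1 - 7)(1 + 7)) = 336/(-48) = -7
Hence T_7(x) = 64 x^7 - 112 x^5 + 56 x^3 - 7 x.

T_7(x); series = 64 x^7 - 112 x^5 + 56 x^3 - 7 x


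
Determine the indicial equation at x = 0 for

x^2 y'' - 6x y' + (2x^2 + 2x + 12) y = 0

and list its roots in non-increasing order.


Divide by x^2 to reach normal form y'' + P_1(x) y' + P_2(x) y = 0 with P_1(x) = -6/x and P_2(x) = 2 + 2/x + 12/x^2.
x = 0 is a singular point because the y'-coefficient -6/x has a pole at x = 0 and the y-coefficient 2 + 2/x + 12/x^2 has a pole at x = 0.
It is a regular singular point because x P_1(x) = p(x) = -6 and x^2 P_2(x) = q(x) = 2x^2 + 2x + 12 are polynomials, hence analytic at x = 0.
p(0) = -6,  q(0) = 12.
Indicial equation: r(r-1) + p(0) r + q(0) = 0, i.e. r^2 + (p(0) - 1) r + q(0) = 0, i.e. r^2 - 7 r + 12 = 0.
Discriminant: (-7)^2 - 4(12) = 1, so r = (7 ± 1)/2.
Solving: r_1 = 4, r_2 = 3.

indicial: r^2 - 7 r + 12 = 0; roots r_1 = 4, r_2 = 3


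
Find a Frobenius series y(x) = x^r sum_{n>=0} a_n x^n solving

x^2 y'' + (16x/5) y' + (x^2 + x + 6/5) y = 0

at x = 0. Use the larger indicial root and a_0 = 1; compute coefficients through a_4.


Write in Frobenius form y'' + (p(x)/x) y' + (q(x)/x^2) y = 0:
  p(x) = 16/5,  q(x) = x^2 + x + 6/5.
Indicial equation: r(r-1) + (16/5) r + (6/5) = 0 -> roots r_1 = -1, r_2 = -6/5.
Take r = r_1 = -1. Let y(x) = x^r sum_{n>=0} a_n x^n with a_0 = 1.
Substitute y = x^r sum a_n x^n and match x^{r+n}. The recurrence is
  D(n) a_n + 1 a_{n-1} + 1 a_{n-2} = 0,  where D(n) = (r+n)(r+n-1) + (16/5)(r+n) + (6/5).
  a_n = [-1 a_{n-1} - 1 a_{n-2}] / D(n).
Since the indicial polynomial factors as (r - r_1)(r - r_2), D(n) = (r_1 + n - r_1)(r_1 + n - r_2) = n(n + 1/5).
Evaluating step by step (a_0 = 1):
  n = 1: D(1) = 1(1 + 1/5) = 6/5; numerator = -1(1) = -1; a_1 = (-1)/(6/5) = -5/6
  n = 2: D(2) = 2(2 + 1/5) = 22/5; numerator = -1(-5/6) - 1(1) = -1/6; a_2 = (-1/6)/(22/5) = -5/132
  n = 3: D(3) = 3(3 + 1/5) = 48/5; numerator = -1(-5/132) - 1(-5/6) = 115/132; a_3 = (115/132)/(48/5) = 575/6336
  n = 4: D(4) = 4(4 + 1/5) = 84/5; numerator = -1(575/6336) - 1(-5/132) = -335/6336; a_4 = (-335/6336)/(84/5) = -1675/532224

r = -1; a_0 = 1; a_1 = -5/6; a_2 = -5/132; a_3 = 575/6336; a_4 = -1675/532224


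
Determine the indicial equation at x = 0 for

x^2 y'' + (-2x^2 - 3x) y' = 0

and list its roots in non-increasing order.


Divide by x^2 to reach normal form y'' + P_1(x) y' + P_2(x) y = 0 with P_1(x) = -2 - 3/x and P_2(x) = 0.
x = 0 is a singular point because the y'-coefficient -2 - 3/x has a pole at x = 0.
It is a regular singular point because x P_1(x) = p(x) = -2x - 3 and x^2 P_2(x) = q(x) = 0 are polynomials, hence analytic at x = 0.
p(0) = -3,  q(0) = 0.
Indicial equation: r(r-1) + p(0) r + q(0) = 0, i.e. r^2 + (p(0) - 1) r + q(0) = 0, i.e. r^2 - 4 r = 0.
Discriminant: (-4)^2 - 4(0) = 16, so r = (4 ± 4)/2.
Solving: r_1 = 4, r_2 = 0.

indicial: r^2 - 4 r = 0; roots r_1 = 4, r_2 = 0


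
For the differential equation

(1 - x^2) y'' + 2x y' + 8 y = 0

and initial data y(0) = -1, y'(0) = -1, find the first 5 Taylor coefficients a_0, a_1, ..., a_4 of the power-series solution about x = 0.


Ansatz: y(x) = sum_{n>=0} a_n x^n, so y'(x) = sum_{n>=1} n a_n x^(n-1) and y''(x) = sum_{n>=2} n(n-1) a_n x^(n-2).
Substitute into P(x) y'' + Q(x) y' + R(x) y = 0 with P(x) = 1 - x^2, Q(x) = 2x, R(x) = 8, and match powers of x.
Initial conditions: a_0 = -1, a_1 = -1.
Setting the coefficient of each power of x to zero and solving order by order (substituting the coefficients already found):
  x^0: 2 a_2 + 8 a_0 = 0  ->  2 a_2 = -8 a_0 = 8  ->  a_2 = 4
  x^1: 6 a_3 + 10 a_1 = 0  ->  6 a_3 = -10 a_1 = 10  ->  a_3 = 5/3
  x^2: 12 a_4 + 10 a_2 = 0  ->  12 a_4 = -10 a_2 = -40  ->  a_4 = -10/3
Truncated series: y(x) = -1 - x + 4 x^2 + (5/3) x^3 - (10/3) x^4 + O(x^5).

a_0 = -1; a_1 = -1; a_2 = 4; a_3 = 5/3; a_4 = -10/3


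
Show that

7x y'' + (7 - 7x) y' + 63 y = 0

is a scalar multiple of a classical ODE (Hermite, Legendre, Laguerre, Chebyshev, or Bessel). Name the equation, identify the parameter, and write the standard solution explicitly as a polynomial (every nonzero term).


All three coefficients share the factor 7; dividing through by 7 gives  x y'' + (1 - x) y' + 9 y = 0.
This matches the Laguerre equation x y'' + (1 - x) y' + n y = 0 with n = 9; the polynomial solution is L_9(x).
With y = sum_k a_k x^k, matching x^k gives (k+1)k a_{k+1} + (k+1) a_{k+1} - k a_k + n a_k = 0, i.e. (k+1)^2 a_{k+1} = (k - n) a_k = (k - 9) a_k. The right side vanishes at k = 9, so the series terminates at degree 9.
Standard normalization L_n(0) = 1 gives a_0 = 1. Work upward with a_{k+1} = (k - 9) a_k / (k+1)^2:
  a_1 = (0 - 9)(1) / 1^2 = -9/1 = -9
  a_2 = (1 - 9)(-9) / 2^2 = 72/4 = 18
  a_3 = (2 - 9)(18) / 3^2 = -126/9 = -14
  a_4 = (3 - 9)(-14) / 4^2 = 84/16 = 21/4
  a_5 = (4 - 9)(21/4) / 5^2 = (-105/4)/25 = -21/20
  a_6 = (5 - 9)(-21/20) / 6^2 = (21/5)/36 = 7/60
  a_7 = (6 - 9)(7/60) / 7^2 = (-7/20)/49 = -1/140
  a_8 = (7 - 9)(-1/140) / 8^2 = (1/70)/64 = 1/4480
  a_9 = (8 - 9)(1/4480) / 9^2 = (-1/4480)/81 = -1/362880
Hence L_9(x) = -x^9/362880 + x^8/4480 - x^7/140 + 7 x^6/60 - 21 x^5/20 + 21 x^4/4 - 14 x^3 + 18 x^2 - 9 x + 1.

L_9(x); series = -x^9/362880 + x^8/4480 - x^7/140 + 7 x^6/60 - 21 x^5/20 + 21 x^4/4 - 14 x^3 + 18 x^2 - 9 x + 1


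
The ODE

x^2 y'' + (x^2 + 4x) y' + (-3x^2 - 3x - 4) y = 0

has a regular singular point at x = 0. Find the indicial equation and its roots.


Divide by x^2 to reach normal form y'' + P_1(x) y' + P_2(x) y = 0 with P_1(x) = 1 + 4/x and P_2(x) = -3 - 3/x - 4/x^2.
x = 0 is a singular point because the y'-coefficient 1 + 4/x has a pole at x = 0 and the y-coefficient -3 - 3/x - 4/x^2 has a pole at x = 0.
It is a regular singular point because x P_1(x) = p(x) = x + 4 and x^2 P_2(x) = q(x) = -3x^2 - 3x - 4 are polynomials, hence analytic at x = 0.
p(0) = 4,  q(0) = -4.
Indicial equation: r(r-1) + p(0) r + q(0) = 0, i.e. r^2 + (p(0) - 1) r + q(0) = 0, i.e. r^2 + 3 r - 4 = 0.
Discriminant: (3)^2 - 4(-4) = 25, so r = (-3 ± 5)/2.
Solving: r_1 = 1, r_2 = -4.

indicial: r^2 + 3 r - 4 = 0; roots r_1 = 1, r_2 = -4


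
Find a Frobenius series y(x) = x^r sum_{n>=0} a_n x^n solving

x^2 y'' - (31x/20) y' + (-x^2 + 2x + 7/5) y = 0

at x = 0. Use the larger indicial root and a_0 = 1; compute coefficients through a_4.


Write in Frobenius form y'' + (p(x)/x) y' + (q(x)/x^2) y = 0:
  p(x) = -31/20,  q(x) = -x^2 + 2x + 7/5.
Indicial equation: r(r-1) + (-31/20) r + (7/5) = 0 -> roots r_1 = 7/4, r_2 = 4/5.
Take r = r_1 = 7/4. Let y(x) = x^r sum_{n>=0} a_n x^n with a_0 = 1.
Substitute y = x^r sum a_n x^n and match x^{r+n}. The recurrence is
  D(n) a_n + 2 a_{n-1} - 1 a_{n-2} = 0,  where D(n) = (r+n)(r+n-1) + (-31/20)(r+n) + (7/5).
  a_n = [-2 a_{n-1} + 1 a_{n-2}] / D(n).
Since the indicial polynomial factors as (r - r_1)(r - r_2), D(n) = (r_1 + n - r_1)(r_1 + n - r_2) = n(n + 19/20).
Evaluating step by step (a_0 = 1):
  n = 1: D(1) = 1(1 + 19/20) = 39/20; numerator = -2(1) = -2; a_1 = (-2)/(39/20) = -40/39
  n = 2: D(2) = 2(2 + 19/20) = 59/10; numerator = -2(-40/39) + 1(1) = 119/39; a_2 = (119/39)/(59/10) = 1190/2301
  n = 3: D(3) = 3(3 + 19/20) = 237/20; numerator = -2(1190/2301) + 1(-40/39) = -1580/767; a_3 = (-1580/767)/(237/20) = -400/2301
  n = 4: D(4) = 4(4 + 19/20) = 99/5; numerator = -2(-400/2301) + 1(1190/2301) = 1990/2301; a_4 = (1990/2301)/(99/5) = 9950/227799

r = 7/4; a_0 = 1; a_1 = -40/39; a_2 = 1190/2301; a_3 = -400/2301; a_4 = 9950/227799


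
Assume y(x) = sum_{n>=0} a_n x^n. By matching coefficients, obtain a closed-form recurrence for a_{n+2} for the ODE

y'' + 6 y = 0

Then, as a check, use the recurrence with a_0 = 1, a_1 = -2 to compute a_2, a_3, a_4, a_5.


Substitute y = sum_n a_n x^n into y'' + (const) y = 0.
y''(x) = sum_{n>=0} (n+2)(n+1) a_{n+2} x^n.
The ODE becomes sum_n [(n+2)(n+1) a_{n+2} + 6 a_n] x^n = 0.
Setting each coefficient to zero gives the recurrence:
  (n+2)(n+1) a_{n+2} + 6 a_n = 0,
  a_{n+2} = -6 / ((n+1)(n+2)) a_n.

Check with a_0 = 1, a_1 = -2 (apply the recurrence for n = 0, 1, 2, 3): a_0 = 1, a_1 = -2, a_2 = -3, a_3 = 2, a_4 = 3/2, a_5 = -3/5.

a_{n+2} = -6/((n+1)(n+2)) * a_n; check: a_0 = 1, a_1 = -2, a_2 = -3, a_3 = 2, a_4 = 3/2, a_5 = -3/5
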